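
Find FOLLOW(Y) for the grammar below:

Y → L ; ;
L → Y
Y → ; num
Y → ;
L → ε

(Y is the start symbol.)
To compute FOLLOW(Y), find every occurrence of Y on a right-hand side N → α Y β: add FIRST(β) \ {ε}, and if β is empty or nullable also add FOLLOW(N). Iterate to a fixed point.

Y is the start symbol, so $ ∈ FOLLOW(Y).
In L → Y: Y is at the end, add FOLLOW(L)

The FOLLOW sets referred to above (computed the same way, to a fixed point):
  FOLLOW(L) = { ';' }

Taking the union: FOLLOW(Y) = { $, ';' }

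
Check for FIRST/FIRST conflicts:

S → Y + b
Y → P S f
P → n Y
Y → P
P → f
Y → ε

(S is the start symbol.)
FIRST sets of the non-terminals at (or reachable through a nullable prefix from) the front of some alternative:
  FIRST(P) = { 'f', 'n' }

Productions for Y:
  Y → P S f: FIRST = { 'f', 'n' }
  Y → P: FIRST = { 'f', 'n' }
  Y → ε: FIRST = { ε }
Productions for P:
  P → n Y: FIRST = { 'n' }
  P → f: FIRST = { 'f' }
S has only one production, so no FIRST/FIRST conflict is possible there.

Conflict for Y: Y → P S f and Y → P
  Overlap: { 'f', 'n' }

Answer: Yes. Y → P S f / Y → P on { 'f', 'n' }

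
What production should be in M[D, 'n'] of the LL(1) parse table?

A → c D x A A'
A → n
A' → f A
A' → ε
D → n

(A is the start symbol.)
D → n

To find M[D, 'n'], we find productions for D where 'n' is in the predict set (PREDICT(N → α) = (FIRST(α) \ {ε}) ∪ (FOLLOW(N) if α ⇒* ε)).

D → n: PREDICT = { 'n' }
  'n' is in predict set, so this production goes in M[D, 'n']

M[D, 'n'] = D → n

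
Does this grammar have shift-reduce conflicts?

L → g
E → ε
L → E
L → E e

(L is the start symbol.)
Yes — I0: [E → .] vs [L → . g]; I1: [L → E .] vs [L → E . e]

Augment with L' → L and build the canonical LR(0) collection (I0 = CLOSURE({[L' → . L]}), then GOTO on every symbol after a dot until no new states appear). It has 5 states:
  I0: { [E → .], [L → . E e], [L → . E], [L → . g], [L' → . L] }  — shift, reduce
  I1: { [L → E . e], [L → E .] }  — shift, reduce
  I2: { [L' → L .] }  — accept
  I3: { [L → g .] }  — reduce
  I4: { [L → E e .] }  — reduce

I0 contains reduce item [E → .] and shift item [L → . g] — shift-reduce conflict.
I1 contains reduce item [L → E .] and shift item [L → E . e] — shift-reduce conflict.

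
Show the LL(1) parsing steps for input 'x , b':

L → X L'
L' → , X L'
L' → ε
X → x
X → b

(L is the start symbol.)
LL(1) parsing maintains a stack (initially the start symbol over $) and the input. At each step: if the stack top is a terminal, match it against the current input token; if it is a non-terminal N, replace it with the RHS of M[N, lookahead] (the unique production whose predict set contains the lookahead).

Stack is shown with the top on the left.

Stack     Input    Action
-------------------------
L $       x , b $  output L → X L'
X L' $    x , b $  output X → x
x L' $    x , b $  match 'x'
L' $      , b $    output L' → , X L'
, X L' $  , b $    match ','
X L' $    b $      output X → b
b L' $    b $      match 'b'
L' $      $        output L' → ε
$         $        accept

The string is accepted.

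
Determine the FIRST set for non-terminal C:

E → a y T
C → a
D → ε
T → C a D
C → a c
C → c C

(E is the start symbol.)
To compute FIRST(C), examine every production with C on the left-hand side, reading each right-hand side left to right until a non-nullable symbol is reached.

From C → a:
  - a is a terminal: add 'a' and stop
From C → a c:
  - a is a terminal: add 'a' and stop
From C → c C:
  - c is a terminal: add 'c' and stop

Collecting: FIRST(C) = { 'a', 'c' }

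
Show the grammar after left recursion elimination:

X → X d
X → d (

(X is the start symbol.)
X → d ( X'
X' → d X'
X' → ε

X is directly left-recursive. The standard transformation for
  A → A α₁ | ... | A α_m | β₁ | ... | β_n
is
  A  → β₁ A' | ... | β_n A'
  A' → α₁ A' | ... | α_m A' | ε

X → d ( becomes X → d ( X'
X → X d becomes X' → d X'
Add X' → ε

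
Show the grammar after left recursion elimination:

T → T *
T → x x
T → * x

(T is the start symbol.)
T is directly left-recursive. The standard transformation for
  A → A α₁ | ... | A α_m | β₁ | ... | β_n
is
  A  → β₁ A' | ... | β_n A'
  A' → α₁ A' | ... | α_m A' | ε

T → x x becomes T → x x T'
T → * x becomes T → * x T'
T → T * becomes T' → * T'
Add T' → ε

Resulting grammar:
T → x x T'
T → * x T'
T' → * T'
T' → ε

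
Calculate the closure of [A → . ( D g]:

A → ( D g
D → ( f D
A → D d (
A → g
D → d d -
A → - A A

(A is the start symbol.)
Start with: [A → . ( D g]
The dot precedes the terminal '(', so nothing is added.

CLOSURE = { [A → . ( D g] }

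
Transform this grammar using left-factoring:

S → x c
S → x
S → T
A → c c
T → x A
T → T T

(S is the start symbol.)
Left-factoring transforms A → αβ₁ | αβ₂ into A → αA' and A' → β₁ | β₂
(α is the longest common prefix among the alternatives). Repeat until
no nonterminal has two alternatives with a common prefix.

Round 1: S has alternatives sharing prefix 'x'. Introduce S': S → x S'
  Add: S' → c
  Add: S' → ε

No remaining common prefixes — done.

Resulting grammar:
S → x S'
S' → c
S' → ε
S → T
A → c c
T → x A
T → T T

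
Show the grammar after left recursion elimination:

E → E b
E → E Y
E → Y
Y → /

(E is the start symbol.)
E → Y E'
E' → b E'
E' → Y E'
E' → ε
Y → /

E is directly left-recursive. The standard transformation for
  A → A α₁ | ... | A α_m | β₁ | ... | β_n
is
  A  → β₁ A' | ... | β_n A'
  A' → α₁ A' | ... | α_m A' | ε

E → Y becomes E → Y E'
E → E b becomes E' → b E'
E → E Y becomes E' → Y E'
Add E' → ε

Productions for other non-terminals are unchanged:
  Y → /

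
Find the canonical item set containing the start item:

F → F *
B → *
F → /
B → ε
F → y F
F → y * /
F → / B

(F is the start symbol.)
First, augment the grammar with F' → F
I₀ = CLOSURE({ [F' → . F] }):
  [F' → . F] has the dot before F: add [F → . F *], [F → . /], [F → . y F], [F → . y * /], [F → . / B]
No further items can be added.

I₀ = { [F → . / B], [F → . /], [F → . F *], [F → . y * /], [F → . y F], [F' → . F] }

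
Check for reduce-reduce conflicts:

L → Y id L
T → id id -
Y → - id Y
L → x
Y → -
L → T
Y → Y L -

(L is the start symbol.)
No reduce-reduce conflicts

Augment with L' → L and build the canonical LR(0) collection (I0 = CLOSURE({[L' → . L]}), then GOTO on every symbol after a dot until no new states appear). It has 16 states:
  I0: { [L → . T], [L → . Y id L], [L → . x], [L' → . L], [T → . id id -], [Y → . - id Y], [Y → . -], [Y → . Y L -] }  — shift
  I1: { [Y → - . id Y], [Y → - .] }  — shift, reduce
  I2: { [L' → L .] }  — accept
  I3: { [L → T .] }  — reduce
  I4: { [L → . T], [L → . Y id L], [L → . x], [L → Y . id L], [T → . id id -], [Y → . - id Y], [Y → . -], [Y → . Y L -], [Y → Y . L -] }  — shift
  I5: { [T → id . id -] }  — shift
  I6: { [L → x .] }  — reduce
  I7: { [T → id id . -] }  — shift
  I8: { [T → id id - .] }  — reduce
  I9: { [Y → Y L . -] }  — shift
  I10: { [L → . T], [L → . Y id L], [L → . x], [L → Y id . L], [T → . id id -], [T → id . id -], [Y → . - id Y], [Y → . -], [Y → . Y L -] }  — shift
  I11: { [L → Y id L .] }  — reduce
  I12: { [T → id . id -], [T → id id . -] }  — shift
  I13: { [Y → Y L - .] }  — reduce
  I14: { [Y → - id . Y], [Y → . - id Y], [Y → . -], [Y → . Y L -] }  — shift
  I15: { [L → . T], [L → . Y id L], [L → . x], [T → . id id -], [Y → - id Y .], [Y → . - id Y], [Y → . -], [Y → . Y L -], [Y → Y . L -] }  — shift, reduce

No state contains more than one complete item.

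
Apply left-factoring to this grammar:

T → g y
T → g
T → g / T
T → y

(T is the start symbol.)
Left-factoring transforms A → αβ₁ | αβ₂ into A → αA' and A' → β₁ | β₂
(α is the longest common prefix among the alternatives). Repeat until
no nonterminal has two alternatives with a common prefix.

Round 1: T has alternatives sharing prefix 'g'. Introduce T': T → g T'
  Add: T' → y
  Add: T' → ε
  Add: T' → / T

No remaining common prefixes — done.

Resulting grammar:
T → g T'
T' → y
T' → ε
T' → / T
T → y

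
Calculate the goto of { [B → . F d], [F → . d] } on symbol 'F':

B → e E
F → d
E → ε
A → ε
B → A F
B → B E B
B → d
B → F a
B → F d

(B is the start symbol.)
GOTO(I, 'F') = CLOSURE({ [A → αX.β] : [A → α.Xβ] ∈ I, X = 'F' })

Items with dot before 'F', with the dot advanced:
  [B → . F d] → [B → F . d]
Closure adds nothing (no advanced item has the dot before a non-terminal).

GOTO = { [B → F . d] }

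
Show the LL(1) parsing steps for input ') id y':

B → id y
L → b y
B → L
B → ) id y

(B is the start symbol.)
Stack is shown with the top on the left.

Stack     Input     Action
--------------------------
B $       ) id y $  output B → ) id y
) id y $  ) id y $  match ')'
id y $    id y $    match 'id'
y $       y $       match 'y'
$         $         accept

The string is accepted.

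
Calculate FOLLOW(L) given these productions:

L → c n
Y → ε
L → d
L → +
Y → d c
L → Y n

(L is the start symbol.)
{ $ }

To compute FOLLOW(L), find every occurrence of L on a right-hand side N → α L β: add FIRST(β) \ {ε}, and if β is empty or nullable also add FOLLOW(N). Iterate to a fixed point.

L is the start symbol, so $ ∈ FOLLOW(L).
L does not occur on any right-hand side.

Taking the union: FOLLOW(L) = { $ }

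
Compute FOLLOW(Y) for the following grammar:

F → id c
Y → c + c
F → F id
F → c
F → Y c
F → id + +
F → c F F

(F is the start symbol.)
In F → Y c: Y is followed by c, add FIRST(c) \ {ε} = { 'c' }

Taking the union: FOLLOW(Y) = { 'c' }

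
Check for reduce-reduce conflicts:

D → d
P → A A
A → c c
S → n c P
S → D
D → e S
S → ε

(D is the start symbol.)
No reduce-reduce conflicts

A reduce-reduce conflict occurs when an LR(0) state has two complete items [A → α .] and [B → β .] — both call for a reduction, and with no lookahead the parser cannot choose between them.

Augment with D' → D and build the canonical LR(0) collection (I0 = CLOSURE({[D' → . D]}), then GOTO on every symbol after a dot until no new states appear). It has 13 states:
  I0: { [D → . d], [D → . e S], [D' → . D] }  — shift
  I1: { [D' → D .] }  — accept
  I2: { [D → d .] }  — reduce
  I3: { [D → . d], [D → . e S], [D → e . S], [S → . D], [S → . n c P], [S → .] }  — shift, reduce
  I4: { [S → D .] }  — reduce
  I5: { [D → e S .] }  — reduce
  I6: { [S → n . c P] }  — shift
  I7: { [A → . c c], [P → . A A], [S → n c . P] }  — shift
  I8: { [A → . c c], [P → A . A] }  — shift
  I9: { [S → n c P .] }  — reduce
  I10: { [A → c . c] }  — shift
  I11: { [A → c c .] }  — reduce
  I12: { [P → A A .] }  — reduce

No state contains more than one complete item.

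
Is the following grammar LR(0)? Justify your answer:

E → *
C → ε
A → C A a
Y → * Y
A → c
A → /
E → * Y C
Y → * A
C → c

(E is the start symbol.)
No. Shift-reduce conflict between [E → * .] and [Y → . * A]

Augment with E' → E and build the canonical LR(0) collection (I0 = CLOSURE({[E' → . E]}), then GOTO on every symbol after a dot until no new states appear). It has 14 states:
  I0: { [E → . * Y C], [E → . *], [E' → . E] }  — shift
  I1: { [E → * . Y C], [E → * .], [Y → . * A], [Y → . * Y] }  — shift, reduce
  I2: { [E' → E .] }  — accept
  I3: { [A → . /], [A → . C A a], [A → . c], [C → . c], [C → .], [Y → * . A], [Y → * . Y], [Y → . * A], [Y → . * Y] }  — shift, reduce
  I4: { [C → . c], [C → .], [E → * Y . C] }  — shift, reduce
  I5: { [E → * Y C .] }  — reduce
  I6: { [C → c .] }  — reduce
  I7: { [A → / .] }  — reduce
  I8: { [Y → * A .] }  — reduce
  I9: { [A → . /], [A → . C A a], [A → . c], [A → C . A a], [C → . c], [C → .] }  — shift, reduce
  I10: { [Y → * Y .] }  — reduce
  I11: { [A → c .], [C → c .] }  — 2 reduces
  I12: { [A → C A . a] }  — shift
  I13: { [A → C A a .] }  — reduce

Conflict in state I1:
  Shift-reduce conflict between [E → * .] and [Y → . * A]
So the grammar is NOT LR(0).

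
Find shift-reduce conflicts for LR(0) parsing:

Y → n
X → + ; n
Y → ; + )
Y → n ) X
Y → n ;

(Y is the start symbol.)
Augment with Y' → Y and build the canonical LR(0) collection (I0 = CLOSURE({[Y' → . Y]}), then GOTO on every symbol after a dot until no new states appear). It has 12 states:
  I0: { [Y → . ; + )], [Y → . n ) X], [Y → . n ;], [Y → . n], [Y' → . Y] }  — shift
  I1: { [Y → ; . + )] }  — shift
  I2: { [Y' → Y .] }  — accept
  I3: { [Y → n . ) X], [Y → n . ;], [Y → n .] }  — shift, reduce
  I4: { [X → . + ; n], [Y → n ) . X] }  — shift
  I5: { [Y → n ; .] }  — reduce
  I6: { [X → + . ; n] }  — shift
  I7: { [Y → n ) X .] }  — reduce
  I8: { [X → + ; . n] }  — shift
  I9: { [X → + ; n .] }  — reduce
  I10: { [Y → ; + . )] }  — shift
  I11: { [Y → ; + ) .] }  — reduce

I3 contains reduce item [Y → n .] and shift items [Y → n . ) X], [Y → n . ;] — shift-reduce conflict.

Answer: Yes — I3: [Y → n .] vs [Y → n . ) X]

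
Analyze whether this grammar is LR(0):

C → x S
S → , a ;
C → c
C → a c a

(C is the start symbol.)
A grammar is LR(0) if no state in the canonical LR(0) collection has:
  - both a shift item (dot before a terminal) and a complete item (shift-reduce conflict), or
  - two or more complete items (reduce-reduce conflict; the accept item [C' → C .] counts as a complete item here).

Augment with C' → C and build the canonical LR(0) collection (I0 = CLOSURE({[C' → . C]}), then GOTO on every symbol after a dot until no new states appear). It has 11 states:
  I0: { [C → . a c a], [C → . c], [C → . x S], [C' → . C] }  — shift
  I1: { [C' → C .] }  — accept
  I2: { [C → a . c a] }  — shift
  I3: { [C → c .] }  — reduce
  I4: { [C → x . S], [S → . , a ;] }  — shift
  I5: { [S → , . a ;] }  — shift
  I6: { [C → x S .] }  — reduce
  I7: { [S → , a . ;] }  — shift
  I8: { [S → , a ; .] }  — reduce
  I9: { [C → a c . a] }  — shift
  I10: { [C → a c a .] }  — reduce

Every state is either a pure shift/goto state or contains exactly one complete item and nothing to shift — no conflicts. The grammar is LR(0).

Answer: Yes, the grammar is LR(0)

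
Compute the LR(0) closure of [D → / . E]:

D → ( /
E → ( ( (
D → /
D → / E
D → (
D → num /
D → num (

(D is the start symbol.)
To compute CLOSURE, for each item [A → α.Bβ] where B is a non-terminal, add [B → .γ] for all productions B → γ; repeat for the newly added items until nothing changes.

Start with: [D → / . E]
  [D → / . E] has the dot before E: add [E → . ( ( (]
No further items can be added.

CLOSURE = { [D → / . E], [E → . ( ( (] }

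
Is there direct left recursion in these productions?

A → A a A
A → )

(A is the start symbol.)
Direct left recursion occurs when N → N α for some non-terminal N (the right-hand side begins with the left-hand side itself).

A → A a A: LEFT RECURSIVE (starts with A)
A → ): starts with ')'

The grammar has direct left recursion on: A.

Answer: Yes, A is left-recursive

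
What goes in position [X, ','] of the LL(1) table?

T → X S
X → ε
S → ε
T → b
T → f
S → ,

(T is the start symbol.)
To find M[X, ','], we find productions for X where ',' is in the predict set (PREDICT(N → α) = (FIRST(α) \ {ε}) ∪ (FOLLOW(N) if α ⇒* ε)).

Relevant sets:
  FOLLOW(X) = { $, ',' }

X → ε: PREDICT = { $, ',' }
  ',' is in predict set, so this production goes in M[X, ',']

M[X, ','] = X → ε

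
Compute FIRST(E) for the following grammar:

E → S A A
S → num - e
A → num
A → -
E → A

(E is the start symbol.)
To compute FIRST(E), examine every production with E on the left-hand side, reading each right-hand side left to right until a non-nullable symbol is reached.

FIRST sets of the other non-terminals involved (by the same procedure, iterated to a fixed point):
  FIRST(S) = { 'num' }
  FIRST(A) = { '-', 'num' }

From E → S A A:
  - S is a non-terminal: add FIRST(S) \ {ε} = { 'num' }
    S is not nullable, so stop
From E → A:
  - A is a non-terminal: add FIRST(A) \ {ε} = { '-', 'num' }
    A is not nullable, so stop

Collecting: FIRST(E) = { '-', 'num' }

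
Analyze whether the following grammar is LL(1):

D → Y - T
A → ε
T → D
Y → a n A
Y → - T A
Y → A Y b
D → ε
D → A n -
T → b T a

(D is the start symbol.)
Relevant sets:
  FIRST(Y) = { '-', 'a' }
  FIRST(A) = { ε }
  FIRST(D) = { '-', 'a', 'n', ε }
  FOLLOW(D) = { $, '-', 'a', 'b' }
  FOLLOW(T) = { $, '-', 'a', 'b' }

For D:
  PREDICT(D → Y '-' T) = { '-', 'a' }
  PREDICT(D → ε) = { $, '-', 'a', 'b' }
  PREDICT(D → A n '-') = { 'n' }
For T:
  PREDICT(T → D) = { $, '-', 'a', 'b', 'n' }
  PREDICT(T → b T a) = { 'b' }
For Y:
  PREDICT(Y → a n A) = { 'a' }
  PREDICT(Y → '-' T A) = { '-' }
  PREDICT(Y → A Y b) = { '-', 'a' }
A has a single production, so nothing to check there.

Conflict found: Predict set conflict for D: { '-', 'a' }
The grammar is NOT LL(1).

Answer: No. Predict set conflict for D: { '-', 'a' }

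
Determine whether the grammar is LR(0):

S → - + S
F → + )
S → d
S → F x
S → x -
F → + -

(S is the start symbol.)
Yes, the grammar is LR(0)

A grammar is LR(0) if no state in the canonical LR(0) collection has:
  - both a shift item (dot before a terminal) and a complete item (shift-reduce conflict), or
  - two or more complete items (reduce-reduce conflict; the accept item [S' → S .] counts as a complete item here).

Augment with S' → S and build the canonical LR(0) collection (I0 = CLOSURE({[S' → . S]}), then GOTO on every symbol after a dot until no new states appear). It has 13 states:
  I0: { [F → . + )], [F → . + -], [S → . - + S], [S → . F x], [S → . d], [S → . x -], [S' → . S] }  — shift
  I1: { [F → + . )], [F → + . -] }  — shift
  I2: { [S → - . + S] }  — shift
  I3: { [S → F . x] }  — shift
  I4: { [S' → S .] }  — accept
  I5: { [S → d .] }  — reduce
  I6: { [S → x . -] }  — shift
  I7: { [S → x - .] }  — reduce
  I8: { [S → F x .] }  — reduce
  I9: { [F → . + )], [F → . + -], [S → - + . S], [S → . - + S], [S → . F x], [S → . d], [S → . x -] }  — shift
  I10: { [S → - + S .] }  — reduce
  I11: { [F → + ) .] }  — reduce
  I12: { [F → + - .] }  — reduce

Every state is either a pure shift/goto state or contains exactly one complete item and nothing to shift — no conflicts. The grammar is LR(0).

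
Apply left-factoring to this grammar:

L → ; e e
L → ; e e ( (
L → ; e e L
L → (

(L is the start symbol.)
L → ; e e L'
L' → ε
L' → ( (
L' → L
L → (

Left-factoring transforms A → αβ₁ | αβ₂ into A → αA' and A' → β₁ | β₂
(α is the longest common prefix among the alternatives). Repeat until
no nonterminal has two alternatives with a common prefix.

Round 1: L has alternatives sharing prefix '; e e'. Introduce L': L → ; e e L'
  Add: L' → ε
  Add: L' → ( (
  Add: L' → L

No remaining common prefixes — done.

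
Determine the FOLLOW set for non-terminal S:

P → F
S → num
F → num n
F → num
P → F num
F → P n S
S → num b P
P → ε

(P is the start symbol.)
{ $, 'n', 'num' }

To compute FOLLOW(S), find every occurrence of S on a right-hand side N → α S β: add FIRST(β) \ {ε}, and if β is empty or nullable also add FOLLOW(N). Iterate to a fixed point.

In F → P n S: S is at the end, add FOLLOW(F)

The FOLLOW sets referred to above (computed the same way, to a fixed point):
  FOLLOW(F) = { $, 'n', 'num' }

Taking the union: FOLLOW(S) = { $, 'n', 'num' }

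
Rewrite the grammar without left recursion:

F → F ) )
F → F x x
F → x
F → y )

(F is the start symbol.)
F is directly left-recursive. The standard transformation for
  A → A α₁ | ... | A α_m | β₁ | ... | β_n
is
  A  → β₁ A' | ... | β_n A'
  A' → α₁ A' | ... | α_m A' | ε

F → x becomes F → x F'
F → y ) becomes F → y ) F'
F → F ) ) becomes F' → ) ) F'
F → F x x becomes F' → x x F'
Add F' → ε

Resulting grammar:
F → x F'
F → y ) F'
F' → ) ) F'
F' → x x F'
F' → ε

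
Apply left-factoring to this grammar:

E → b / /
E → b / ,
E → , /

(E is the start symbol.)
E → b / E'
E' → /
E' → ,
E → , /

Left-factoring transforms A → αβ₁ | αβ₂ into A → αA' and A' → β₁ | β₂
(α is the longest common prefix among the alternatives). Repeat until
no nonterminal has two alternatives with a common prefix.

Round 1: E has alternatives sharing prefix 'b /'. Introduce E': E → b / E'
  Add: E' → /
  Add: E' → ,

No remaining common prefixes — done.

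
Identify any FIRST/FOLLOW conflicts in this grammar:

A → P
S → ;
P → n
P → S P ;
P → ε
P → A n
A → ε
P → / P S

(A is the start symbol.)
Yes. A → P with FOLLOW(A) on { 'n' }; P → n with FOLLOW(P) on { 'n' }; P → S P ';' with FOLLOW(P) on { ';' }; P → A n with FOLLOW(P) on { ';', 'n' }

A FIRST/FOLLOW conflict occurs when a non-terminal N has a nullable alternative N → β (β ⇒* ε) and another alternative N → α with FIRST(α) ∩ FOLLOW(N) ≠ ∅: on such a lookahead the parser cannot decide between expanding α and letting N vanish via β.

Nullable non-terminals: A, P.
FIRST sets used below: FIRST(P) = { '/', ';', 'n', ε }, FIRST(S) = { ';' }, FIRST(A) = { '/', ';', 'n', ε }

A: nullable alternative(s) A → P, A → ε; FOLLOW(A) = { $, 'n' }
  A → P: FIRST \ {ε} = { '/', ';', 'n' } — overlaps FOLLOW(A) on { 'n' }: CONFLICT
  A → ε: FIRST \ {ε} = { } — disjoint from FOLLOW(A)

P: nullable alternative(s) P → ε; FOLLOW(P) = { $, ';', 'n' }
  P → n: FIRST \ {ε} = { 'n' } — overlaps FOLLOW(P) on { 'n' }: CONFLICT
  P → S P ;: FIRST \ {ε} = { ';' } — overlaps FOLLOW(P) on { ';' }: CONFLICT
  P → ε: FIRST \ {ε} = { } — this is the only nullable alternative, skip
  P → A n: FIRST \ {ε} = { '/', ';', 'n' } — overlaps FOLLOW(P) on { ';', 'n' }: CONFLICT
  P → / P S: FIRST \ {ε} = { '/' } — disjoint from FOLLOW(P)

S has no nullable alternative, so no FIRST/FOLLOW check is needed there.

So the grammar has 4 FIRST/FOLLOW conflicts (marked CONFLICT above).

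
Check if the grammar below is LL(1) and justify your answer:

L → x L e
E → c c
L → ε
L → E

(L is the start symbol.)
A grammar is LL(1) if for each non-terminal N with multiple productions, the predict sets of those productions are pairwise disjoint, where PREDICT(N → α) = (FIRST(α) \ {ε}) ∪ (FOLLOW(N) if α ⇒* ε).

Relevant sets:
  FIRST(E) = { 'c' }
  FOLLOW(L) = { $, 'e' }

For L:
  PREDICT(L → x L e) = { 'x' }
  PREDICT(L → ε) = { $, 'e' }
  PREDICT(L → E) = { 'c' }
E has a single production, so nothing to check there.

All predict sets are disjoint. The grammar IS LL(1).

Answer: Yes, the grammar is LL(1).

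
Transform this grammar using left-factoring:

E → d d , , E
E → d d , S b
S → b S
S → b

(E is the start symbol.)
Left-factoring transforms A → αβ₁ | αβ₂ into A → αA' and A' → β₁ | β₂
(α is the longest common prefix among the alternatives). Repeat until
no nonterminal has two alternatives with a common prefix.

Round 1: E has alternatives sharing prefix 'd d ,'. Introduce E': E → d d , E'
  Add: E' → , E
  Add: E' → S b

Round 2: S has alternatives sharing prefix 'b'. Introduce S': S → b S'
  Add: S' → S
  Add: S' → ε

No remaining common prefixes — done.

Resulting grammar:
E → d d , E'
E' → , E
E' → S b
S → b S'
S' → S
S' → ε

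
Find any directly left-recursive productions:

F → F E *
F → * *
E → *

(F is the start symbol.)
Yes, F is left-recursive

F → F E *: LEFT RECURSIVE (starts with F)
F → * *: starts with '*'
E → *: starts with '*'

The grammar has direct left recursion on: F.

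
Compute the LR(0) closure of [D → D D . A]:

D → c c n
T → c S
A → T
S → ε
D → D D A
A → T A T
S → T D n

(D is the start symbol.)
Start with: [D → D D . A]
  [D → D D . A] has the dot before A: add [A → . T], [A → . T A T]
  [A → . T] has the dot before T: add [T → . c S]
No further items can be added.

CLOSURE = { [A → . T A T], [A → . T], [D → D D . A], [T → . c S] }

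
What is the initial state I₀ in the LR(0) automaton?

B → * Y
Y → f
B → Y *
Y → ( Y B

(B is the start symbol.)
{ [B → . * Y], [B → . Y *], [B' → . B], [Y → . ( Y B], [Y → . f] }

First, augment the grammar with B' → B
I₀ = CLOSURE({ [B' → . B] }):
  [B' → . B] has the dot before B: add [B → . * Y], [B → . Y *]
  [B → . Y *] has the dot before Y: add [Y → . f], [Y → . ( Y B]
No further items can be added.

I₀ = { [B → . * Y], [B → . Y *], [B' → . B], [Y → . ( Y B], [Y → . f] }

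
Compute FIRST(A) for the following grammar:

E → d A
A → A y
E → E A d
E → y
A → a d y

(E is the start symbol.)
To compute FIRST(A), examine every production with A on the left-hand side, reading each right-hand side left to right until a non-nullable symbol is reached.

From A → A y:
  - A is the symbol being defined: contributes nothing new
    A is not nullable, so stop
From A → a d y:
  - a is a terminal: add 'a' and stop

Collecting: FIRST(A) = { 'a' }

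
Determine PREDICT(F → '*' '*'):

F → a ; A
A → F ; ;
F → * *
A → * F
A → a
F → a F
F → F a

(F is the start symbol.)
PREDICT(F → '*' '*') = (FIRST(RHS) \ {ε}) ∪ (FOLLOW(F) if ε ∈ FIRST(RHS), i.e. RHS ⇒* ε)
FIRST('*' '*') = { '*' }
ε ∉ FIRST('*' '*'), so FOLLOW(F) is not added.
PREDICT(F → '*' '*') = { '*' }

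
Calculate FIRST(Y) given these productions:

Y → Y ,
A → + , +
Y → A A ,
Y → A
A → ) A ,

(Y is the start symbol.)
To compute FIRST(Y), examine every production with Y on the left-hand side, reading each right-hand side left to right until a non-nullable symbol is reached.

FIRST sets of the other non-terminals involved (by the same procedure, iterated to a fixed point):
  FIRST(A) = { ')', '+' }

From Y → Y ,:
  - Y is the symbol being defined: contributes nothing new
    Y is not nullable, so stop
From Y → A A ,:
  - A is a non-terminal: add FIRST(A) \ {ε} = { ')', '+' }
    A is not nullable, so stop
From Y → A:
  - A is a non-terminal: add FIRST(A) \ {ε} = { ')', '+' }
    A is not nullable, so stop

Collecting: FIRST(Y) = { ')', '+' }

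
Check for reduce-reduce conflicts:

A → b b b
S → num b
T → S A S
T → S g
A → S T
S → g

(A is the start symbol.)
Yes — I12: [S → g .] vs [T → S g .]

Augment with A' → A and build the canonical LR(0) collection (I0 = CLOSURE({[A' → . A]}), then GOTO on every symbol after a dot until no new states appear). It has 14 states:
  I0: { [A → . S T], [A → . b b b], [A' → . A], [S → . g], [S → . num b] }  — shift
  I1: { [A' → A .] }  — accept
  I2: { [A → S . T], [S → . g], [S → . num b], [T → . S A S], [T → . S g] }  — shift
  I3: { [A → b . b b] }  — shift
  I4: { [S → g .] }  — reduce
  I5: { [S → num . b] }  — shift
  I6: { [S → num b .] }  — reduce
  I7: { [A → b b . b] }  — shift
  I8: { [A → b b b .] }  — reduce
  I9: { [A → . S T], [A → . b b b], [S → . g], [S → . num b], [T → S . A S], [T → S . g] }  — shift
  I10: { [A → S T .] }  — reduce
  I11: { [S → . g], [S → . num b], [T → S A . S] }  — shift
  I12: { [S → g .], [T → S g .] }  — 2 reduces
  I13: { [T → S A S .] }  — reduce

I12 contains complete items [S → g .], [T → S g .] — reduce-reduce conflict.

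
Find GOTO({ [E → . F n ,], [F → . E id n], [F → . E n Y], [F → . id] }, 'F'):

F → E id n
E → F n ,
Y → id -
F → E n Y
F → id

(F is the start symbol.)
GOTO(I, 'F') = CLOSURE({ [A → αX.β] : [A → α.Xβ] ∈ I, X = 'F' })

Items with dot before 'F', with the dot advanced:
  [E → . F n ,] → [E → F . n ,]
Closure adds nothing (no advanced item has the dot before a non-terminal).

GOTO = { [E → F . n ,] }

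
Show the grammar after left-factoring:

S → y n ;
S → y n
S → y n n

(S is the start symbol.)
Left-factoring transforms A → αβ₁ | αβ₂ into A → αA' and A' → β₁ | β₂
(α is the longest common prefix among the alternatives). Repeat until
no nonterminal has two alternatives with a common prefix.

Round 1: S has alternatives sharing prefix 'y n'. Introduce S': S → y n S'
  Add: S' → ;
  Add: S' → ε
  Add: S' → n

No remaining common prefixes — done.

Resulting grammar:
S → y n S'
S' → ;
S' → ε
S' → n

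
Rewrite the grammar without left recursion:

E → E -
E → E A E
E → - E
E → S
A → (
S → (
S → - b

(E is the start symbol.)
E is directly left-recursive. The standard transformation for
  A → A α₁ | ... | A α_m | β₁ | ... | β_n
is
  A  → β₁ A' | ... | β_n A'
  A' → α₁ A' | ... | α_m A' | ε

E → - E becomes E → - E E'
E → S becomes E → S E'
E → E - becomes E' → - E'
E → E A E becomes E' → A E E'
Add E' → ε

Productions for other non-terminals are unchanged:
  A → (
  S → (
  S → - b

Resulting grammar:
E → - E E'
E → S E'
E' → - E'
E' → A E E'
E' → ε
A → (
S → (
S → - b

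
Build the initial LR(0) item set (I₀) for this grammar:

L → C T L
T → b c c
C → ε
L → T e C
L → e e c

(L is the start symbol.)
{ [C → .], [L → . C T L], [L → . T e C], [L → . e e c], [L' → . L], [T → . b c c] }

First, augment the grammar with L' → L
I₀ = CLOSURE({ [L' → . L] }):
  [L' → . L] has the dot before L: add [L → . C T L], [L → . T e C], [L → . e e c]
  [L → . C T L] has the dot before C: add [C → .]
  [L → . T e C] has the dot before T: add [T → . b c c]
No further items can be added.

I₀ = { [C → .], [L → . C T L], [L → . T e C], [L → . e e c], [L' → . L], [T → . b c c] }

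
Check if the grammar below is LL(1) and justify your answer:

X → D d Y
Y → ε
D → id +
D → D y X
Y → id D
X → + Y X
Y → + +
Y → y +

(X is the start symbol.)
No. Predict set conflict for Y: { 'id' }

Relevant sets:
  FIRST(D) = { 'id' }
  FOLLOW(Y) = { $, '+', 'd', 'id', 'y' }

For X:
  PREDICT(X → D d Y) = { 'id' }
  PREDICT(X → '+' Y X) = { '+' }
For Y:
  PREDICT(Y → ε) = { $, '+', 'd', 'id', 'y' }
  PREDICT(Y → id D) = { 'id' }
  PREDICT(Y → '+' '+') = { '+' }
  PREDICT(Y → y '+') = { 'y' }
For D:
  PREDICT(D → id '+') = { 'id' }
  PREDICT(D → D y X) = { 'id' }

Conflict found: Predict set conflict for Y: { 'id' }
The grammar is NOT LL(1).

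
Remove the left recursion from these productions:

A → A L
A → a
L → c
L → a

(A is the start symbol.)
A → a A'
A' → L A'
A' → ε
L → c
L → a

A is directly left-recursive. The standard transformation for
  A → A α₁ | ... | A α_m | β₁ | ... | β_n
is
  A  → β₁ A' | ... | β_n A'
  A' → α₁ A' | ... | α_m A' | ε

A → a becomes A → a A'
A → A L becomes A' → L A'
Add A' → ε

Productions for other non-terminals are unchanged:
  L → c
  L → a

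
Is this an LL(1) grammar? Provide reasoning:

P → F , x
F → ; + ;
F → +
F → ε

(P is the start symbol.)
Yes, the grammar is LL(1).

A grammar is LL(1) if for each non-terminal N with multiple productions, the predict sets of those productions are pairwise disjoint, where PREDICT(N → α) = (FIRST(α) \ {ε}) ∪ (FOLLOW(N) if α ⇒* ε).

Relevant sets:
  FOLLOW(F) = { ',' }

For F:
  PREDICT(F → ';' '+' ';') = { ';' }
  PREDICT(F → '+') = { '+' }
  PREDICT(F → ε) = { ',' }
P has a single production, so nothing to check there.

All predict sets are disjoint. The grammar IS LL(1).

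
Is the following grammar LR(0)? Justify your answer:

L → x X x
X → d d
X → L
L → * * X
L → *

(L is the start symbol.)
No. Shift-reduce conflict between [L → * .] and [L → * . * X]

A grammar is LR(0) if no state in the canonical LR(0) collection has:
  - both a shift item (dot before a terminal) and a complete item (shift-reduce conflict), or
  - two or more complete items (reduce-reduce conflict; the accept item [L' → L .] counts as a complete item here).

Augment with L' → L and build the canonical LR(0) collection (I0 = CLOSURE({[L' → . L]}), then GOTO on every symbol after a dot until no new states appear). It has 11 states:
  I0: { [L → . * * X], [L → . *], [L → . x X x], [L' → . L] }  — shift
  I1: { [L → * . * X], [L → * .] }  — shift, reduce
  I2: { [L' → L .] }  — accept
  I3: { [L → . * * X], [L → . *], [L → . x X x], [L → x . X x], [X → . L], [X → . d d] }  — shift
  I4: { [X → L .] }  — reduce
  I5: { [L → x X . x] }  — shift
  I6: { [X → d . d] }  — shift
  I7: { [X → d d .] }  — reduce
  I8: { [L → x X x .] }  — reduce
  I9: { [L → * * . X], [L → . * * X], [L → . *], [L → . x X x], [X → . L], [X → . d d] }  — shift
  I10: { [L → * * X .] }  — reduce

Conflict in state I1:
  Shift-reduce conflict between [L → * .] and [L → * . * X]
So the grammar is NOT LR(0).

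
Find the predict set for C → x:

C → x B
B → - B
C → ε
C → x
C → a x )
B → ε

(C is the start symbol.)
{ 'x' }

PREDICT(C → x) = (FIRST(RHS) \ {ε}) ∪ (FOLLOW(C) if ε ∈ FIRST(RHS), i.e. RHS ⇒* ε)
FIRST(x) = { 'x' }
ε ∉ FIRST(x), so FOLLOW(C) is not added.
PREDICT(C → x) = { 'x' }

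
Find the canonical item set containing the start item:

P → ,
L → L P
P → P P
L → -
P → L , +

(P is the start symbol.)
{ [L → . -], [L → . L P], [P → . ,], [P → . L , +], [P → . P P], [P' → . P] }

First, augment the grammar with P' → P
I₀ = CLOSURE({ [P' → . P] }):
  [P' → . P] has the dot before P: add [P → . ,], [P → . P P], [P → . L , +]
  [P → . L , +] has the dot before L: add [L → . L P], [L → . -]
No further items can be added.

I₀ = { [L → . -], [L → . L P], [P → . ,], [P → . L , +], [P → . P P], [P' → . P] }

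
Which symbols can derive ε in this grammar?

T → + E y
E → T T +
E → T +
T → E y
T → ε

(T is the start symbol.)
A non-terminal is nullable if it can derive ε (the empty string): either it has an ε-production, or it has a production whose right-hand side consists entirely of nullable non-terminals.

ε-productions: T → ε
So T is immediately nullable.
No further non-terminal can be added: every production for the remaining non-terminals contains a terminal or a non-nullable non-terminal.
Nullable = { 'T' }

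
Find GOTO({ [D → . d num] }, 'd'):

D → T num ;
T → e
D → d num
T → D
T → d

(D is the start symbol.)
GOTO(I, 'd') = CLOSURE({ [A → αX.β] : [A → α.Xβ] ∈ I, X = 'd' })

Items with dot before 'd', with the dot advanced:
  [D → . d num] → [D → d . num]
Closure adds nothing (no advanced item has the dot before a non-terminal).

GOTO = { [D → d . num] }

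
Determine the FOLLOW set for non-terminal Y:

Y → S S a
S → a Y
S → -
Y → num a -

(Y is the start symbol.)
To compute FOLLOW(Y), find every occurrence of Y on a right-hand side N → α Y β: add FIRST(β) \ {ε}, and if β is empty or nullable also add FOLLOW(N). Iterate to a fixed point.

Y is the start symbol, so $ ∈ FOLLOW(Y).
In S → a Y: Y is at the end, add FOLLOW(S)

The FOLLOW sets referred to above (computed the same way, to a fixed point):
  FOLLOW(S) = { '-', 'a' }

Taking the union: FOLLOW(Y) = { $, '-', 'a' }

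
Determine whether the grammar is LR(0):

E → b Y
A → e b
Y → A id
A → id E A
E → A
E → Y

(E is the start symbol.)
A grammar is LR(0) if no state in the canonical LR(0) collection has:
  - both a shift item (dot before a terminal) and a complete item (shift-reduce conflict), or
  - two or more complete items (reduce-reduce conflict; the accept item [E' → E .] counts as a complete item here).

Augment with E' → E and build the canonical LR(0) collection (I0 = CLOSURE({[E' → . E]}), then GOTO on every symbol after a dot until no new states appear). It has 13 states:
  I0: { [A → . e b], [A → . id E A], [E → . A], [E → . Y], [E → . b Y], [E' → . E], [Y → . A id] }  — shift
  I1: { [E → A .], [Y → A . id] }  — shift, reduce
  I2: { [E' → E .] }  — accept
  I3: { [E → Y .] }  — reduce
  I4: { [A → . e b], [A → . id E A], [E → b . Y], [Y → . A id] }  — shift
  I5: { [A → e . b] }  — shift
  I6: { [A → . e b], [A → . id E A], [A → id . E A], [E → . A], [E → . Y], [E → . b Y], [Y → . A id] }  — shift
  I7: { [A → . e b], [A → . id E A], [A → id E . A] }  — shift
  I8: { [A → id E A .] }  — reduce
  I9: { [A → e b .] }  — reduce
  I10: { [Y → A . id] }  — shift
  I11: { [E → b Y .] }  — reduce
  I12: { [Y → A id .] }  — reduce

Conflict in state I1:
  Shift-reduce conflict between [E → A .] and [Y → A . id]
So the grammar is NOT LR(0).

Answer: No. Shift-reduce conflict between [E → A .] and [Y → A . id]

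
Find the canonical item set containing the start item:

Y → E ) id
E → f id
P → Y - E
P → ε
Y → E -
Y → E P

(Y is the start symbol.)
First, augment the grammar with Y' → Y
I₀ = CLOSURE({ [Y' → . Y] }):
  [Y' → . Y] has the dot before Y: add [Y → . E ) id], [Y → . E -], [Y → . E P]
  [Y → . E ) id] has the dot before E: add [E → . f id]
No further items can be added.

I₀ = { [E → . f id], [Y → . E ) id], [Y → . E -], [Y → . E P], [Y' → . Y] }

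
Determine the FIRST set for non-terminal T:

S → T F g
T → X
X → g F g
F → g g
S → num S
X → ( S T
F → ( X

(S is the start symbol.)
FIRST sets of the other non-terminals involved (by the same procedure, iterated to a fixed point):
  FIRST(X) = { '(', 'g' }

From T → X:
  - X is a non-terminal: add FIRST(X) \ {ε} = { '(', 'g' }
    X is not nullable, so stop

Collecting: FIRST(T) = { '(', 'g' }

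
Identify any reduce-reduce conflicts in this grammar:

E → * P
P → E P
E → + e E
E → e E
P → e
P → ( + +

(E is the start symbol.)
No reduce-reduce conflicts

A reduce-reduce conflict occurs when an LR(0) state has two complete items [A → α .] and [B → β .] — both call for a reduction, and with no lookahead the parser cannot choose between them.

Augment with E' → E and build the canonical LR(0) collection (I0 = CLOSURE({[E' → . E]}), then GOTO on every symbol after a dot until no new states appear). It has 15 states:
  I0: { [E → . * P], [E → . + e E], [E → . e E], [E' → . E] }  — shift
  I1: { [E → * . P], [E → . * P], [E → . + e E], [E → . e E], [P → . ( + +], [P → . E P], [P → . e] }  — shift
  I2: { [E → + . e E] }  — shift
  I3: { [E' → E .] }  — accept
  I4: { [E → . * P], [E → . + e E], [E → . e E], [E → e . E] }  — shift
  I5: { [E → e E .] }  — reduce
  I6: { [E → + e . E], [E → . * P], [E → . + e E], [E → . e E] }  — shift
  I7: { [E → + e E .] }  — reduce
  I8: { [P → ( . + +] }  — shift
  I9: { [E → . * P], [E → . + e E], [E → . e E], [P → . ( + +], [P → . E P], [P → . e], [P → E . P] }  — shift
  I10: { [E → * P .] }  — reduce
  I11: { [E → . * P], [E → . + e E], [E → . e E], [E → e . E], [P → e .] }  — shift, reduce
  I12: { [P → E P .] }  — reduce
  I13: { [P → ( + . +] }  — shift
  I14: { [P → ( + + .] }  — reduce

No state contains more than one complete item.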